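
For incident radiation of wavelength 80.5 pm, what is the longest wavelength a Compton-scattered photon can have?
85.3526 pm (at θ = 180°)

The Compton shift is Δλ = λ_C(1 − cos θ).

Since cos θ ranges from −1 to 1, the factor (1 − cos θ) ranges from 0 to 2; the maximum shift occurs at θ = 180° (backscattering):
Δλ_max = 2λ_C = 2 × 2.4263 pm = 4.8526 pm

Maximum scattered wavelength:
λ'_max = λ₀ + Δλ_max = 80.5 + 4.8526 = 85.3526 pm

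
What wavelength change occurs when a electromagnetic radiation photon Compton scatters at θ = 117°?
3.5278 pm

Using the Compton scattering formula:
Δλ = λ_C(1 - cos θ)

where λ_C = h/(m_e·c) ≈ 2.4263 pm is the Compton wavelength of an electron.

For θ = 117°:
cos(117°) = -0.4540
1 - cos(117°) = 1.4540

Δλ = 2.4263 × 1.4540
Δλ = 3.5278 pm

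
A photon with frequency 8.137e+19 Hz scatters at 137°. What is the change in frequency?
4.335e+19 Hz (decrease)

Convert frequency to wavelength (c = 299792458 m/s):
λ₀ = c/f₀ = 299792458/8.137e+19 = 3.6843119e-12 m = 3.6843 pm

Calculate Compton shift:
Δλ = λ_C(1 - cos(137°)) = 4.2008 pm

Final wavelength:
λ' = λ₀ + Δλ = 3.6843 + 4.2008 = 7.8851 pm

Final frequency:
f' = c/λ' = 299792458/7.8851131e-12 = 3.8020058e+19 Hz

Frequency shift (decrease):
Δf = f₀ - f' = 8.137e+19 - 3.8020058e+19 = 4.335e+19 Hz

(Intermediate values are shown rounded; full precision is carried through to the final answer.)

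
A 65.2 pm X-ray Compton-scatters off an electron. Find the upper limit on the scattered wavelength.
70.0526 pm (at θ = 180°)

The Compton shift is Δλ = λ_C(1 − cos θ).

Since cos θ ranges from −1 to 1, the factor (1 − cos θ) ranges from 0 to 2; the maximum shift occurs at θ = 180° (backscattering):
Δλ_max = 2λ_C = 2 × 2.4263 pm = 4.8526 pm

Maximum scattered wavelength:
λ'_max = λ₀ + Δλ_max = 65.2 + 4.8526 = 70.0526 pm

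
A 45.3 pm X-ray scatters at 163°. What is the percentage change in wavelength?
10.4782%

Calculate the Compton shift:
Δλ = λ_C(1 - cos(163°))
Δλ = 2.4263 × (1 - cos(163°))
Δλ = 2.4263 × 1.9563
Δλ = 4.7466 pm

Percentage change:
(Δλ/λ₀) × 100 = (4.7466/45.3) × 100
= 10.4782%

(Intermediate values are shown rounded; full precision is carried through to the final answer.)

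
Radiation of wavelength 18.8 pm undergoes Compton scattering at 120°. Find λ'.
22.4395 pm

Using the Compton formula: λ' = λ + λ_C(1 − cos θ)

For θ = 120°, cos θ = -1/2 (exact) = -0.5000, so:
1 − cos 120° = 1 − (-1/2) = 1.5000

Δλ = λ_C × 1.5000 = 2.4263 × 1.5000 = 3.6395 pm

λ' = 18.8 + 3.6395 = 22.4395 pm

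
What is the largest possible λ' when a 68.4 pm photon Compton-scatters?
73.2526 pm (at θ = 180°)

The Compton shift is Δλ = λ_C(1 − cos θ).

Since cos θ ranges from −1 to 1, the factor (1 − cos θ) ranges from 0 to 2; the maximum shift occurs at θ = 180° (backscattering):
Δλ_max = 2λ_C = 2 × 2.4263 pm = 4.8526 pm

Maximum scattered wavelength:
λ'_max = λ₀ + Δλ_max = 68.4 + 4.8526 = 73.2526 pm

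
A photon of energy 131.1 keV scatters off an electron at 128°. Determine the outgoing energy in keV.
92.6824 keV

First convert energy to wavelength:
λ = hc/E, with hc ≈ 1239.842 keV·pm (i.e. 1239.842 eV·nm)

For E = 131.1 keV = 131100 eV:
λ = 1239.842 keV·pm / 131.1 keV
λ = 9.4572 pm

Calculate the Compton shift:
Δλ = λ_C(1 - cos(128°)) = 2.4263 × 1.6157
Δλ = 3.9201 pm

Final wavelength:
λ' = 9.4572 + 3.9201 = 13.3773 pm

Final energy:
E' = hc/λ' = 1239.842 / 13.3773 = 92.6824 keV

(Intermediate values are shown rounded; full precision is carried through to the final answer.)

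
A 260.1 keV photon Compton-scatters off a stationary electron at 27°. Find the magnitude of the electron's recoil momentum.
6.3593e-23 kg·m/s

The electron is initially at rest, so by conservation of momentum:
p⃗_e = p⃗₀ − p⃗'  (incident photon momentum minus scattered photon momentum)

Photon momentum magnitudes (p = h/λ = E/c):
λ₀ = hc/E₀ = 4.7668 pm → p₀ = h/λ₀ = 1.3900e-22 kg·m/s
Δλ = λ_C(1 − cos 27°) = 0.2645 pm
λ' = 5.0312 pm → p' = h/λ' = 1.3170e-22 kg·m/s

The scattered photon makes angle θ = 27° with the incident direction, so by the law of cosines:
|p⃗_e|² = p₀² + p'² − 2p₀p'cos θ
|p⃗_e|² = (1.3900e-22)² + (1.3170e-22)² − 2·1.3900e-22·1.3170e-22·cos(27°)
|p⃗_e| = 6.3593e-23 kg·m/s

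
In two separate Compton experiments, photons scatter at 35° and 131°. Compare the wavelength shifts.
131° produces the larger shift by a factor of 9.157

Calculate both shifts using Δλ = λ_C(1 - cos θ):

For θ₁ = 35°:
Δλ₁ = 2.4263 × (1 - cos(35°))
Δλ₁ = 2.4263 × 0.1808
Δλ₁ = 0.4388 pm

For θ₂ = 131°:
Δλ₂ = 2.4263 × (1 - cos(131°))
Δλ₂ = 2.4263 × 1.6561
Δλ₂ = 4.0181 pm

The 131° angle produces the larger shift.
Ratio: 4.0181/0.4388 = 9.157

(Intermediate values are shown rounded; full precision is carried through to the final answer.)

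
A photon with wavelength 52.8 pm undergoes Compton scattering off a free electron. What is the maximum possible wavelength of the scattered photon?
57.6526 pm (at θ = 180°)

The Compton shift is Δλ = λ_C(1 − cos θ).

Since cos θ ranges from −1 to 1, the factor (1 − cos θ) ranges from 0 to 2; the maximum shift occurs at θ = 180° (backscattering):
Δλ_max = 2λ_C = 2 × 2.4263 pm = 4.8526 pm

Maximum scattered wavelength:
λ'_max = λ₀ + Δλ_max = 52.8 + 4.8526 = 57.6526 pm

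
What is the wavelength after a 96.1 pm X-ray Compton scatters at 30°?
96.4251 pm

Using the Compton scattering formula:
λ' = λ + Δλ = λ + λ_C(1 - cos θ)

Given:
- Initial wavelength λ = 96.1 pm
- Scattering angle θ = 30°
- Compton wavelength λ_C ≈ 2.4263 pm

Calculate the shift:
Δλ = 2.4263 × (1 - cos(30°))
Δλ = 2.4263 × 0.1340
Δλ = 0.3251 pm

Final wavelength:
λ' = 96.1 + 0.3251 = 96.4251 pm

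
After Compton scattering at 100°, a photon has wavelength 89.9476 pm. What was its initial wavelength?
87.1000 pm

From λ' = λ + Δλ, we have λ = λ' - Δλ

First calculate the Compton shift:
Δλ = λ_C(1 - cos θ)
Δλ = 2.4263 × (1 - cos(100°))
Δλ = 2.4263 × 1.1736
Δλ = 2.8476 pm

Initial wavelength:
λ = λ' - Δλ
λ = 89.9476 - 2.8476
λ = 87.1000 pm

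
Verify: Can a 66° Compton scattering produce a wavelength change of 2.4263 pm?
No, inconsistent

Calculate the expected shift for θ = 66°:

Δλ_expected = λ_C(1 - cos(66°))
Δλ_expected = 2.4263 × (1 - cos(66°))
Δλ_expected = 2.4263 × 0.5933
Δλ_expected = 1.4394 pm

Given shift: 2.4263 pm
Expected shift: 1.4394 pm
Difference: 0.9869 pm

The values do not match. The given shift corresponds to θ ≈ 90.0°, not 66°.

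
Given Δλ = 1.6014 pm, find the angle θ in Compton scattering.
70.12°

From the Compton formula Δλ = λ_C(1 - cos θ), we can solve for θ:

cos θ = 1 - Δλ/λ_C

Given:
- Δλ = 1.6014 pm
- λ_C = h/(m_e·c) ≈ 2.42631024 pm

cos θ = 1 - 1.6014/2.42631024
cos θ = 1 - 0.660015
cos θ = 0.339985

θ = arccos(0.339985)
θ = 70.12°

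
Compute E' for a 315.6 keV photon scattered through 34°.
285.4588 keV

First convert energy to wavelength:
λ = hc/E, with hc ≈ 1239.842 keV·pm (i.e. 1239.842 eV·nm)

For E = 315.6 keV = 315600 eV:
λ = 1239.842 keV·pm / 315.6 keV
λ = 3.9285 pm

Calculate the Compton shift:
Δλ = λ_C(1 - cos(34°)) = 2.4263 × 0.1710
Δλ = 0.4148 pm

Final wavelength:
λ' = 3.9285 + 0.4148 = 4.3433 pm

Final energy:
E' = hc/λ' = 1239.842 / 4.3433 = 285.4588 keV

(Intermediate values are shown rounded; full precision is carried through to the final answer.)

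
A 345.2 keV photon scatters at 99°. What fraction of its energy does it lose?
0.4386 (or 43.86%)

Calculate initial and final photon energies:

Initial: E₀ = 345.2 keV → λ₀ = 3.5917 pm
Compton shift: Δλ = 2.8059 pm
Final wavelength: λ' = 6.3975 pm
Final energy: E' = 193.8001 keV

Fractional energy loss:
(E₀ - E')/E₀ = (345.2000 - 193.8001)/345.2000
= 151.3999/345.2000
= 0.4386
= 43.86%

(Intermediate values are shown rounded; full precision is carried through to the final answer.)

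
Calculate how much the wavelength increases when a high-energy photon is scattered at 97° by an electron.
2.7220 pm

Using the Compton scattering formula:
Δλ = λ_C(1 - cos θ)

where λ_C = h/(m_e·c) ≈ 2.4263 pm is the Compton wavelength of an electron.

For θ = 97°:
cos(97°) = -0.1219
1 - cos(97°) = 1.1219

Δλ = 2.4263 × 1.1219
Δλ = 2.7220 pm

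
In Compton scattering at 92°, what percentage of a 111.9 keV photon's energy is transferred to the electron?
0.1848 (or 18.48%)

Calculate initial and final photon energies:

Initial: E₀ = 111.9 keV → λ₀ = 11.0799 pm
Compton shift: Δλ = 2.5110 pm
Final wavelength: λ' = 13.5909 pm
Final energy: E' = 91.2259 keV

Fractional energy loss:
(E₀ - E')/E₀ = (111.9000 - 91.2259)/111.9000
= 20.6741/111.9000
= 0.1848
= 18.48%

(Intermediate values are shown rounded; full precision is carried through to the final answer.)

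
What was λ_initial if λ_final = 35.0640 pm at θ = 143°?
30.7000 pm

From λ' = λ + Δλ, we have λ = λ' - Δλ

First calculate the Compton shift:
Δλ = λ_C(1 - cos θ)
Δλ = 2.4263 × (1 - cos(143°))
Δλ = 2.4263 × 1.7986
Δλ = 4.3640 pm

Initial wavelength:
λ = λ' - Δλ
λ = 35.0640 - 4.3640
λ = 30.7000 pm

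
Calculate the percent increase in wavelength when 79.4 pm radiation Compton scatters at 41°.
0.7496%

Calculate the Compton shift:
Δλ = λ_C(1 - cos(41°))
Δλ = 2.4263 × (1 - cos(41°))
Δλ = 2.4263 × 0.2453
Δλ = 0.5952 pm

Percentage change:
(Δλ/λ₀) × 100 = (0.5952/79.4) × 100
= 0.7496%

(Intermediate values are shown rounded; full precision is carried through to the final answer.)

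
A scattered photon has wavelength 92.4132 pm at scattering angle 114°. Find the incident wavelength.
89.0000 pm

From λ' = λ + Δλ, we have λ = λ' - Δλ

First calculate the Compton shift:
Δλ = λ_C(1 - cos θ)
Δλ = 2.4263 × (1 - cos(114°))
Δλ = 2.4263 × 1.4067
Δλ = 3.4132 pm

Initial wavelength:
λ = λ' - Δλ
λ = 92.4132 - 3.4132
λ = 89.0000 pm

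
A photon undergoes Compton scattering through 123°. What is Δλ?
3.7478 pm

Using the Compton scattering formula:
Δλ = λ_C(1 - cos θ)

where λ_C = h/(m_e·c) ≈ 2.4263 pm is the Compton wavelength of an electron.

For θ = 123°:
cos(123°) = -0.5446
1 - cos(123°) = 1.5446

Δλ = 2.4263 × 1.5446
Δλ = 3.7478 pm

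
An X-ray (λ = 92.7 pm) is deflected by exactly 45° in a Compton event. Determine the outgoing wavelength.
93.4106 pm

Using the Compton formula: λ' = λ + λ_C(1 − cos θ)

For θ = 45°, cos θ = √2/2 (exact) ≈ 0.7071, so:
1 − cos 45° = 1 − (√2/2) ≈ 0.2929

Δλ = λ_C × 0.2929 = 2.4263 × 0.2929 = 0.7106 pm

λ' = 92.7 + 0.7106 = 93.4106 pm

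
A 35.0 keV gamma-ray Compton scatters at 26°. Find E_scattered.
34.7591 keV

First convert energy to wavelength:
λ = hc/E, with hc ≈ 1239.842 keV·pm (i.e. 1239.842 eV·nm)

For E = 35.0 keV = 35000 eV:
λ = 1239.842 keV·pm / 35.0 keV
λ = 35.4241 pm

Calculate the Compton shift:
Δλ = λ_C(1 - cos(26°)) = 2.4263 × 0.1012
Δλ = 0.2456 pm

Final wavelength:
λ' = 35.4241 + 0.2456 = 35.6696 pm

Final energy:
E' = hc/λ' = 1239.842 / 35.6696 = 34.7591 keV

(Intermediate values are shown rounded; full precision is carried through to the final answer.)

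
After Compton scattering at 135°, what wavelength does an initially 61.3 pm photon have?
65.4420 pm

Using the Compton formula: λ' = λ + λ_C(1 − cos θ)

For θ = 135°, cos θ = -√2/2 (exact) ≈ -0.7071, so:
1 − cos 135° = 1 − (-√2/2) ≈ 1.7071

Δλ = λ_C × 1.7071 = 2.4263 × 1.7071 = 4.1420 pm

λ' = 61.3 + 4.1420 = 65.4420 pm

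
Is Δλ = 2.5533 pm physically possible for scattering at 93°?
Yes, consistent

Calculate the expected shift for θ = 93°:

Δλ_expected = λ_C(1 - cos(93°))
Δλ_expected = 2.4263 × (1 - cos(93°))
Δλ_expected = 2.4263 × 1.0523
Δλ_expected = 2.5533 pm

Given shift: 2.5533 pm
Expected shift: 2.5533 pm
Difference: 0.0000 pm

The values match. This is consistent with Compton scattering at the stated angle.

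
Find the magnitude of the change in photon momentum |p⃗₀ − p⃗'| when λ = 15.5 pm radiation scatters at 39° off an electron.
2.8092e-23 kg·m/s

Photon momentum magnitude is p = h/λ.

Initial momentum:
p₀ = h/λ = 6.6261e-34/1.5500e-11 = 4.2749e-23 kg·m/s

After scattering:
λ' = λ + Δλ = 15.5 + 0.5407 = 16.0407 pm
p' = h/λ' = 6.6261e-34/1.6041e-11 = 4.1308e-23 kg·m/s

Momentum is a vector; the scattered photon's direction makes angle θ = 39° with the incident direction. The magnitude of the vector change Δp⃗ = p⃗₀ − p⃗' is found from the law of cosines:
|Δp⃗|² = p₀² + p'² − 2p₀p'cos θ
|Δp⃗|² = (4.2749e-23)² + (4.1308e-23)² − 2·4.2749e-23·4.1308e-23·cos(39°)
|Δp⃗| = 2.8092e-23 kg·m/s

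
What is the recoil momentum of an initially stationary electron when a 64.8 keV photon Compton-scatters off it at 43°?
2.4989e-23 kg·m/s

The electron is initially at rest, so by conservation of momentum:
p⃗_e = p⃗₀ − p⃗'  (incident photon momentum minus scattered photon momentum)

Photon momentum magnitudes (p = h/λ = E/c):
λ₀ = hc/E₀ = 19.1334 pm → p₀ = h/λ₀ = 3.4631e-23 kg·m/s
Δλ = λ_C(1 − cos 43°) = 0.6518 pm
λ' = 19.7852 pm → p' = h/λ' = 3.3490e-23 kg·m/s

The scattered photon makes angle θ = 43° with the incident direction, so by the law of cosines:
|p⃗_e|² = p₀² + p'² − 2p₀p'cos θ
|p⃗_e|² = (3.4631e-23)² + (3.3490e-23)² − 2·3.4631e-23·3.3490e-23·cos(43°)
|p⃗_e| = 2.4989e-23 kg·m/s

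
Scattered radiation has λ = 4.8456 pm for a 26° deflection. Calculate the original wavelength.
4.6000 pm

From λ' = λ + Δλ, we have λ = λ' - Δλ

First calculate the Compton shift:
Δλ = λ_C(1 - cos θ)
Δλ = 2.4263 × (1 - cos(26°))
Δλ = 2.4263 × 0.1012
Δλ = 0.2456 pm

Initial wavelength:
λ = λ' - Δλ
λ = 4.8456 - 0.2456
λ = 4.6000 pm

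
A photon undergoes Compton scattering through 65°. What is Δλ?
1.4009 pm

Using the Compton scattering formula:
Δλ = λ_C(1 - cos θ)

where λ_C = h/(m_e·c) ≈ 2.4263 pm is the Compton wavelength of an electron.

For θ = 65°:
cos(65°) = 0.4226
1 - cos(65°) = 0.5774

Δλ = 2.4263 × 0.5774
Δλ = 1.4009 pm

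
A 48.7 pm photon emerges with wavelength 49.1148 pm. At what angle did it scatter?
34.00°

First find the wavelength shift:
Δλ = λ' - λ = 49.1148 - 48.7 = 0.4148 pm

Using Δλ = λ_C(1 - cos θ), with λ_C = h/(m_e·c) ≈ 2.42631024 pm:
cos θ = 1 - Δλ/λ_C
cos θ = 1 - 0.4148/2.42631024
cos θ = 0.829041

θ = arccos(0.829041)
θ = 34.00°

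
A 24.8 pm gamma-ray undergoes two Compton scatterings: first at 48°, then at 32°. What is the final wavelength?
25.9715 pm

Apply Compton shift twice:

First scattering at θ₁ = 48°:
Δλ₁ = λ_C(1 - cos(48°))
Δλ₁ = 2.4263 × 0.3309
Δλ₁ = 0.8028 pm

After first scattering:
λ₁ = 24.8 + 0.8028 = 25.6028 pm

Second scattering at θ₂ = 32°:
Δλ₂ = λ_C(1 - cos(32°))
Δλ₂ = 2.4263 × 0.1520
Δλ₂ = 0.3687 pm

Final wavelength:
λ₂ = 25.6028 + 0.3687 = 25.9715 pm

Total shift: Δλ_total = 0.8028 + 0.3687 = 1.1715 pm

(Intermediate values are shown rounded; full precision is carried through to the final answer.)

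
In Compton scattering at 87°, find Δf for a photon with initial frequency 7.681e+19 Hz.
2.847e+19 Hz (decrease)

Convert frequency to wavelength (c = 299792458 m/s):
λ₀ = c/f₀ = 299792458/7.681e+19 = 3.9030394e-12 m = 3.9030 pm

Calculate Compton shift:
Δλ = λ_C(1 - cos(87°)) = 2.2993 pm

Final wavelength:
λ' = λ₀ + Δλ = 3.9030 + 2.2993 = 6.2024 pm

Final frequency:
f' = c/λ' = 299792458/6.2023664e-12 = 4.8335174e+19 Hz

Frequency shift (decrease):
Δf = f₀ - f' = 7.681e+19 - 4.8335174e+19 = 2.847e+19 Hz

(Intermediate values are shown rounded; full precision is carried through to the final answer.)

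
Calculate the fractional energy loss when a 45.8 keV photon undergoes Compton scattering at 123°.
0.1216 (or 12.16%)

Calculate initial and final photon energies:

Initial: E₀ = 45.8 keV → λ₀ = 27.0708 pm
Compton shift: Δλ = 3.7478 pm
Final wavelength: λ' = 30.8186 pm
Final energy: E' = 40.2304 keV

Fractional energy loss:
(E₀ - E')/E₀ = (45.8000 - 40.2304)/45.8000
= 5.5696/45.8000
= 0.1216
= 12.16%

(Intermediate values are shown rounded; full precision is carried through to the final answer.)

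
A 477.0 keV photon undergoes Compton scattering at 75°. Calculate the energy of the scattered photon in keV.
281.9371 keV

First convert energy to wavelength:
λ = hc/E, with hc ≈ 1239.842 keV·pm (i.e. 1239.842 eV·nm)

For E = 477.0 keV = 477000 eV:
λ = 1239.842 keV·pm / 477.0 keV
λ = 2.5992 pm

Calculate the Compton shift:
Δλ = λ_C(1 - cos(75°)) = 2.4263 × 0.7412
Δλ = 1.7983 pm

Final wavelength:
λ' = 2.5992 + 1.7983 = 4.3976 pm

Final energy:
E' = hc/λ' = 1239.842 / 4.3976 = 281.9371 keV

(Intermediate values are shown rounded; full precision is carried through to the final answer.)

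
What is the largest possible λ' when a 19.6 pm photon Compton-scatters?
24.4526 pm (at θ = 180°)

The Compton shift is Δλ = λ_C(1 − cos θ).

Since cos θ ranges from −1 to 1, the factor (1 − cos θ) ranges from 0 to 2; the maximum shift occurs at θ = 180° (backscattering):
Δλ_max = 2λ_C = 2 × 2.4263 pm = 4.8526 pm

Maximum scattered wavelength:
λ'_max = λ₀ + Δλ_max = 19.6 + 4.8526 = 24.4526 pm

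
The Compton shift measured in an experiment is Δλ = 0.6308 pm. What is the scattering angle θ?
42.27°

From the Compton formula Δλ = λ_C(1 - cos θ), we can solve for θ:

cos θ = 1 - Δλ/λ_C

Given:
- Δλ = 0.6308 pm
- λ_C = h/(m_e·c) ≈ 2.42631024 pm

cos θ = 1 - 0.6308/2.42631024
cos θ = 1 - 0.259983
cos θ = 0.740017

θ = arccos(0.740017)
θ = 42.27°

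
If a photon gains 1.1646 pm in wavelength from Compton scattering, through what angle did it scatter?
58.67°

From the Compton formula Δλ = λ_C(1 - cos θ), we can solve for θ:

cos θ = 1 - Δλ/λ_C

Given:
- Δλ = 1.1646 pm
- λ_C = h/(m_e·c) ≈ 2.42631024 pm

cos θ = 1 - 1.1646/2.42631024
cos θ = 1 - 0.479988
cos θ = 0.520012

θ = arccos(0.520012)
θ = 58.67°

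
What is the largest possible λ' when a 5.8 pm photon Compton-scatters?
10.6526 pm (at θ = 180°)

The Compton shift is Δλ = λ_C(1 − cos θ).

Since cos θ ranges from −1 to 1, the factor (1 − cos θ) ranges from 0 to 2; the maximum shift occurs at θ = 180° (backscattering):
Δλ_max = 2λ_C = 2 × 2.4263 pm = 4.8526 pm

Maximum scattered wavelength:
λ'_max = λ₀ + Δλ_max = 5.8 + 4.8526 = 10.6526 pm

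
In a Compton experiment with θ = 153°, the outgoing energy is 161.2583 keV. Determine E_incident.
399.9002 keV

Convert final energy to wavelength (hc ≈ 1239.842 keV·pm):
λ' = hc/E' = 1239.842 / 161.2583 = 7.6885 pm

Calculate the Compton shift:
Δλ = λ_C(1 - cos(153°))
Δλ = 2.4263 × (1 - cos(153°))
Δλ = 4.5882 pm

Initial wavelength:
λ = λ' - Δλ = 7.6885 - 4.5882 = 3.1004 pm

Initial energy:
E = hc/λ = 1239.842 / 3.1004 = 399.9002 keV

(Intermediate values are shown rounded; full precision is carried through to the final answer.)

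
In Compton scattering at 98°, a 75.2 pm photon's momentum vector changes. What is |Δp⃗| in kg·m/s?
1.3066e-23 kg·m/s

Photon momentum magnitude is p = h/λ.

Initial momentum:
p₀ = h/λ = 6.6261e-34/7.5200e-11 = 8.8113e-24 kg·m/s

After scattering:
λ' = λ + Δλ = 75.2 + 2.7640 = 77.9640 pm
p' = h/λ' = 6.6261e-34/7.7964e-11 = 8.4989e-24 kg·m/s

Momentum is a vector; the scattered photon's direction makes angle θ = 98° with the incident direction. The magnitude of the vector change Δp⃗ = p⃗₀ − p⃗' is found from the law of cosines:
|Δp⃗|² = p₀² + p'² − 2p₀p'cos θ
|Δp⃗|² = (8.8113e-24)² + (8.4989e-24)² − 2·8.8113e-24·8.4989e-24·cos(98°)
|Δp⃗| = 1.3066e-23 kg·m/s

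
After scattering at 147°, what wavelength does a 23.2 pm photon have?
27.6612 pm

Using the Compton scattering formula:
λ' = λ + Δλ = λ + λ_C(1 - cos θ)

Given:
- Initial wavelength λ = 23.2 pm
- Scattering angle θ = 147°
- Compton wavelength λ_C ≈ 2.4263 pm

Calculate the shift:
Δλ = 2.4263 × (1 - cos(147°))
Δλ = 2.4263 × 1.8387
Δλ = 4.4612 pm

Final wavelength:
λ' = 23.2 + 4.4612 = 27.6612 pm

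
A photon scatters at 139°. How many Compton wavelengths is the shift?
1.7547 λ_C

The Compton shift formula is:
Δλ = λ_C(1 - cos θ)

Dividing both sides by λ_C:
Δλ/λ_C = 1 - cos θ

For θ = 139°:
Δλ/λ_C = 1 - cos(139°)
Δλ/λ_C = 1 - -0.7547
Δλ/λ_C = 1.7547

This means the shift is 1.7547 × λ_C = 4.2575 pm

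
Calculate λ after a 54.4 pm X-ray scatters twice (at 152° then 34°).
59.3834 pm

Apply Compton shift twice:

First scattering at θ₁ = 152°:
Δλ₁ = λ_C(1 - cos(152°))
Δλ₁ = 2.4263 × 1.8829
Δλ₁ = 4.5686 pm

After first scattering:
λ₁ = 54.4 + 4.5686 = 58.9686 pm

Second scattering at θ₂ = 34°:
Δλ₂ = λ_C(1 - cos(34°))
Δλ₂ = 2.4263 × 0.1710
Δλ₂ = 0.4148 pm

Final wavelength:
λ₂ = 58.9686 + 0.4148 = 59.3834 pm

Total shift: Δλ_total = 4.5686 + 0.4148 = 4.9834 pm

(Intermediate values are shown rounded; full precision is carried through to the final answer.)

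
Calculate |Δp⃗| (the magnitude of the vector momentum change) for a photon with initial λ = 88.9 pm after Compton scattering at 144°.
1.3844e-23 kg·m/s

Photon momentum magnitude is p = h/λ.

Initial momentum:
p₀ = h/λ = 6.6261e-34/8.8900e-11 = 7.4534e-24 kg·m/s

After scattering:
λ' = λ + Δλ = 88.9 + 4.3892 = 93.2892 pm
p' = h/λ' = 6.6261e-34/9.3289e-11 = 7.1027e-24 kg·m/s

Momentum is a vector; the scattered photon's direction makes angle θ = 144° with the incident direction. The magnitude of the vector change Δp⃗ = p⃗₀ − p⃗' is found from the law of cosines:
|Δp⃗|² = p₀² + p'² − 2p₀p'cos θ
|Δp⃗|² = (7.4534e-24)² + (7.1027e-24)² − 2·7.4534e-24·7.1027e-24·cos(144°)
|Δp⃗| = 1.3844e-23 kg·m/s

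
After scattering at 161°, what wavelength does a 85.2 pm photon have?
89.9204 pm

Using the Compton scattering formula:
λ' = λ + Δλ = λ + λ_C(1 - cos θ)

Given:
- Initial wavelength λ = 85.2 pm
- Scattering angle θ = 161°
- Compton wavelength λ_C ≈ 2.4263 pm

Calculate the shift:
Δλ = 2.4263 × (1 - cos(161°))
Δλ = 2.4263 × 1.9455
Δλ = 4.7204 pm

Final wavelength:
λ' = 85.2 + 4.7204 = 89.9204 pm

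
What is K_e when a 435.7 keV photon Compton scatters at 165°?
272.8966 keV

By energy conservation: K_e = E_initial - E_final

First find the scattered photon energy:
Initial wavelength: λ = hc/E = 2.8456 pm
Compton shift: Δλ = λ_C(1 - cos(165°)) = 4.7699 pm
Final wavelength: λ' = 2.8456 + 4.7699 = 7.6156 pm
Final photon energy: E' = hc/λ' = 162.8034 keV

Electron kinetic energy:
K_e = E - E' = 435.7000 - 162.8034 = 272.8966 keV

(Intermediate values are shown rounded; full precision is carried through to the final answer.)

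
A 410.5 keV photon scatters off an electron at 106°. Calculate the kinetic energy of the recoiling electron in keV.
207.7595 keV

By energy conservation: K_e = E_initial - E_final

First find the scattered photon energy:
Initial wavelength: λ = hc/E = 3.0203 pm
Compton shift: Δλ = λ_C(1 - cos(106°)) = 3.0951 pm
Final wavelength: λ' = 3.0203 + 3.0951 = 6.1154 pm
Final photon energy: E' = hc/λ' = 202.7405 keV

Electron kinetic energy:
K_e = E - E' = 410.5000 - 202.7405 = 207.7595 keV

(Intermediate values are shown rounded; full precision is carried through to the final answer.)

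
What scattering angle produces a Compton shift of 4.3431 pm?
142.19°

From the Compton formula Δλ = λ_C(1 - cos θ), we can solve for θ:

cos θ = 1 - Δλ/λ_C

Given:
- Δλ = 4.3431 pm
- λ_C = h/(m_e·c) ≈ 2.42631024 pm

cos θ = 1 - 4.3431/2.42631024
cos θ = 1 - 1.790002
cos θ = -0.790002

θ = arccos(-0.790002)
θ = 142.19°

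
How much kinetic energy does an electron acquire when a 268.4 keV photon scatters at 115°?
114.7849 keV

By energy conservation: K_e = E_initial - E_final

First find the scattered photon energy:
Initial wavelength: λ = hc/E = 4.6194 pm
Compton shift: Δλ = λ_C(1 - cos(115°)) = 3.4517 pm
Final wavelength: λ' = 4.6194 + 3.4517 = 8.0711 pm
Final photon energy: E' = hc/λ' = 153.6151 keV

Electron kinetic energy:
K_e = E - E' = 268.4000 - 153.6151 = 114.7849 keV

(Intermediate values are shown rounded; full precision is carried through to the final answer.)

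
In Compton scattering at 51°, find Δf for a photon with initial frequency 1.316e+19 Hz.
4.998e+17 Hz (decrease)

Convert frequency to wavelength (c = 299792458 m/s):
λ₀ = c/f₀ = 299792458/1.316e+19 = 2.2780582e-11 m = 22.7806 pm

Calculate Compton shift:
Δλ = λ_C(1 - cos(51°)) = 0.8994 pm

Final wavelength:
λ' = λ₀ + Δλ = 22.7806 + 0.8994 = 23.6800 pm

Final frequency:
f' = c/λ' = 299792458/2.3679966e-11 = 1.2660173e+19 Hz

Frequency shift (decrease):
Δf = f₀ - f' = 1.316e+19 - 1.2660173e+19 = 4.998e+17 Hz

(Intermediate values are shown rounded; full precision is carried through to the final answer.)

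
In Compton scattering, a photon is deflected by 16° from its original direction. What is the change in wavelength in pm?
0.0940 pm

Using the Compton scattering formula:
Δλ = λ_C(1 - cos θ)

where λ_C = h/(m_e·c) ≈ 2.4263 pm is the Compton wavelength of an electron.

For θ = 16°:
cos(16°) = 0.9613
1 - cos(16°) = 0.0387

Δλ = 2.4263 × 0.0387
Δλ = 0.0940 pm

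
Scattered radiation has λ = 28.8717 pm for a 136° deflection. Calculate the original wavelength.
24.7000 pm

From λ' = λ + Δλ, we have λ = λ' - Δλ

First calculate the Compton shift:
Δλ = λ_C(1 - cos θ)
Δλ = 2.4263 × (1 - cos(136°))
Δλ = 2.4263 × 1.7193
Δλ = 4.1717 pm

Initial wavelength:
λ = λ' - Δλ
λ = 28.8717 - 4.1717
λ = 24.7000 pm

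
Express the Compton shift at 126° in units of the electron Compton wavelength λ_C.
1.5878 λ_C

The Compton shift formula is:
Δλ = λ_C(1 - cos θ)

Dividing both sides by λ_C:
Δλ/λ_C = 1 - cos θ

For θ = 126°:
Δλ/λ_C = 1 - cos(126°)
Δλ/λ_C = 1 - -0.5878
Δλ/λ_C = 1.5878

This means the shift is 1.5878 × λ_C = 3.8525 pm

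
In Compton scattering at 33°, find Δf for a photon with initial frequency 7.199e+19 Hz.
6.185e+18 Hz (decrease)

Convert frequency to wavelength (c = 299792458 m/s):
λ₀ = c/f₀ = 299792458/7.199e+19 = 4.1643625e-12 m = 4.1644 pm

Calculate Compton shift:
Δλ = λ_C(1 - cos(33°)) = 0.3914 pm

Final wavelength:
λ' = λ₀ + Δλ = 4.1644 + 0.3914 = 4.5558 pm

Final frequency:
f' = c/λ' = 299792458/4.5557978e-12 = 6.5804602e+19 Hz

Frequency shift (decrease):
Δf = f₀ - f' = 7.199e+19 - 6.5804602e+19 = 6.185e+18 Hz

(Intermediate values are shown rounded; full precision is carried through to the final answer.)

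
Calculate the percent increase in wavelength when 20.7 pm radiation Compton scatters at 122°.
17.9327%

Calculate the Compton shift:
Δλ = λ_C(1 - cos(122°))
Δλ = 2.4263 × (1 - cos(122°))
Δλ = 2.4263 × 1.5299
Δλ = 3.7121 pm

Percentage change:
(Δλ/λ₀) × 100 = (3.7121/20.7) × 100
= 17.9327%

(Intermediate values are shown rounded; full precision is carried through to the final answer.)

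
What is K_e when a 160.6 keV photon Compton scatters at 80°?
33.1105 keV

By energy conservation: K_e = E_initial - E_final

First find the scattered photon energy:
Initial wavelength: λ = hc/E = 7.7201 pm
Compton shift: Δλ = λ_C(1 - cos(80°)) = 2.0050 pm
Final wavelength: λ' = 7.7201 + 2.0050 = 9.7250 pm
Final photon energy: E' = hc/λ' = 127.4895 keV

Electron kinetic energy:
K_e = E - E' = 160.6000 - 127.4895 = 33.1105 keV

(Intermediate values are shown rounded; full precision is carried through to the final answer.)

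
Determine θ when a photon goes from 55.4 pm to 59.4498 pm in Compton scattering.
132.00°

First find the wavelength shift:
Δλ = λ' - λ = 59.4498 - 55.4 = 4.0498 pm

Using Δλ = λ_C(1 - cos θ), with λ_C = h/(m_e·c) ≈ 2.42631024 pm:
cos θ = 1 - Δλ/λ_C
cos θ = 1 - 4.0498/2.42631024
cos θ = -0.669119

θ = arccos(-0.669119)
θ = 132.00°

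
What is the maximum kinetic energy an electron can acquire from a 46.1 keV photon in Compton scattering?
7.0465 keV

Maximum energy transfer occurs at θ = 180° (backscattering).

Initial photon: E₀ = 46.1 keV → λ₀ = 26.8946 pm

Maximum Compton shift (at 180°):
Δλ_max = 2λ_C = 2 × 2.4263 = 4.8526 pm

Final wavelength:
λ' = 26.8946 + 4.8526 = 31.7472 pm

Minimum photon energy (maximum energy to electron):
E'_min = hc/λ' = 39.0535 keV

Maximum electron kinetic energy:
K_max = E₀ - E'_min = 46.1000 - 39.0535 = 7.0465 keV

(Intermediate values are shown rounded; full precision is carried through to the final answer.)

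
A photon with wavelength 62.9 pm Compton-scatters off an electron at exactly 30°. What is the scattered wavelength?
63.2251 pm

Using the Compton formula: λ' = λ + λ_C(1 − cos θ)

For θ = 30°, cos θ = √3/2 (exact) ≈ 0.8660, so:
1 − cos 30° = 1 − (√3/2) ≈ 0.1340

Δλ = λ_C × 0.1340 = 2.4263 × 0.1340 = 0.3251 pm

λ' = 62.9 + 0.3251 = 63.2251 pm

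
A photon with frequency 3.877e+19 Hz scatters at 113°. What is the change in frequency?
1.178e+19 Hz (decrease)

Convert frequency to wavelength (c = 299792458 m/s):
λ₀ = c/f₀ = 299792458/3.877e+19 = 7.7325885e-12 m = 7.7326 pm

Calculate Compton shift:
Δλ = λ_C(1 - cos(113°)) = 3.3743 pm

Final wavelength:
λ' = λ₀ + Δλ = 7.7326 + 3.3743 = 11.1069 pm

Final frequency:
f' = c/λ' = 299792458/1.1106934e-11 = 2.6991469e+19 Hz

Frequency shift (decrease):
Δf = f₀ - f' = 3.877e+19 - 2.6991469e+19 = 1.178e+19 Hz

(Intermediate values are shown rounded; full precision is carried through to the final answer.)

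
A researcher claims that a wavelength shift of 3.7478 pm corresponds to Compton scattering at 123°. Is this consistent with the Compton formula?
Yes, consistent

Calculate the expected shift for θ = 123°:

Δλ_expected = λ_C(1 - cos(123°))
Δλ_expected = 2.4263 × (1 - cos(123°))
Δλ_expected = 2.4263 × 1.5446
Δλ_expected = 3.7478 pm

Given shift: 3.7478 pm
Expected shift: 3.7478 pm
Difference: 0.0000 pm

The values match. This is consistent with Compton scattering at the stated angle.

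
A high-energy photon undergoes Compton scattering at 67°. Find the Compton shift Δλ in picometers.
1.4783 pm

Using the Compton scattering formula:
Δλ = λ_C(1 - cos θ)

where λ_C = h/(m_e·c) ≈ 2.4263 pm is the Compton wavelength of an electron.

For θ = 67°:
cos(67°) = 0.3907
1 - cos(67°) = 0.6093

Δλ = 2.4263 × 0.6093
Δλ = 1.4783 pm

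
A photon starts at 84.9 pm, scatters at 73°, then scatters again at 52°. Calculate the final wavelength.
87.5495 pm

Apply Compton shift twice:

First scattering at θ₁ = 73°:
Δλ₁ = λ_C(1 - cos(73°))
Δλ₁ = 2.4263 × 0.7076
Δλ₁ = 1.7169 pm

After first scattering:
λ₁ = 84.9 + 1.7169 = 86.6169 pm

Second scattering at θ₂ = 52°:
Δλ₂ = λ_C(1 - cos(52°))
Δλ₂ = 2.4263 × 0.3843
Δλ₂ = 0.9325 pm

Final wavelength:
λ₂ = 86.6169 + 0.9325 = 87.5495 pm

Total shift: Δλ_total = 1.7169 + 0.9325 = 2.6495 pm

(Intermediate values are shown rounded; full precision is carried through to the final answer.)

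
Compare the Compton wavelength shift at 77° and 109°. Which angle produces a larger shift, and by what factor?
109° produces the larger shift by a factor of 1.710

Calculate both shifts using Δλ = λ_C(1 - cos θ):

For θ₁ = 77°:
Δλ₁ = 2.4263 × (1 - cos(77°))
Δλ₁ = 2.4263 × 0.7750
Δλ₁ = 1.8805 pm

For θ₂ = 109°:
Δλ₂ = 2.4263 × (1 - cos(109°))
Δλ₂ = 2.4263 × 1.3256
Δλ₂ = 3.2162 pm

The 109° angle produces the larger shift.
Ratio: 3.2162/1.8805 = 1.710

(Intermediate values are shown rounded; full precision is carried through to the final answer.)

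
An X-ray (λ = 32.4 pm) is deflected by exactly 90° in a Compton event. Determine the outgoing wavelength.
34.8263 pm

Using the Compton formula: λ' = λ + λ_C(1 − cos θ)

For θ = 90°, cos θ = 0 (exact) = 0.0000, so:
1 − cos 90° = 1 − (0) = 1.0000

Δλ = λ_C × 1.0000 = 2.4263 × 1.0000 = 2.4263 pm

λ' = 32.4 + 2.4263 = 34.8263 pm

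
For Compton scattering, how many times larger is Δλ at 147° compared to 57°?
147° produces the larger shift by a factor of 4.038

Calculate both shifts using Δλ = λ_C(1 - cos θ):

For θ₁ = 57°:
Δλ₁ = 2.4263 × (1 - cos(57°))
Δλ₁ = 2.4263 × 0.4554
Δλ₁ = 1.1048 pm

For θ₂ = 147°:
Δλ₂ = 2.4263 × (1 - cos(147°))
Δλ₂ = 2.4263 × 1.8387
Δλ₂ = 4.4612 pm

The 147° angle produces the larger shift.
Ratio: 4.4612/1.1048 = 4.038

(Intermediate values are shown rounded; full precision is carried through to the final answer.)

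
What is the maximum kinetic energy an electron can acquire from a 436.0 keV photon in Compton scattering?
274.9040 keV

Maximum energy transfer occurs at θ = 180° (backscattering).

Initial photon: E₀ = 436.0 keV → λ₀ = 2.8437 pm

Maximum Compton shift (at 180°):
Δλ_max = 2λ_C = 2 × 2.4263 = 4.8526 pm

Final wavelength:
λ' = 2.8437 + 4.8526 = 7.6963 pm

Minimum photon energy (maximum energy to electron):
E'_min = hc/λ' = 161.0960 keV

Maximum electron kinetic energy:
K_max = E₀ - E'_min = 436.0000 - 161.0960 = 274.9040 keV

(Intermediate values are shown rounded; full precision is carried through to the final answer.)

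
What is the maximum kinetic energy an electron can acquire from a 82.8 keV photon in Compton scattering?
20.2656 keV

Maximum energy transfer occurs at θ = 180° (backscattering).

Initial photon: E₀ = 82.8 keV → λ₀ = 14.9739 pm

Maximum Compton shift (at 180°):
Δλ_max = 2λ_C = 2 × 2.4263 = 4.8526 pm

Final wavelength:
λ' = 14.9739 + 4.8526 = 19.8266 pm

Minimum photon energy (maximum energy to electron):
E'_min = hc/λ' = 62.5344 keV

Maximum electron kinetic energy:
K_max = E₀ - E'_min = 82.8000 - 62.5344 = 20.2656 keV

(Intermediate values are shown rounded; full precision is carried through to the final answer.)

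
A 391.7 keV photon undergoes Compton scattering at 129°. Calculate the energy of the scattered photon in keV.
174.1713 keV

First convert energy to wavelength:
λ = hc/E, with hc ≈ 1239.842 keV·pm (i.e. 1239.842 eV·nm)

For E = 391.7 keV = 391700 eV:
λ = 1239.842 keV·pm / 391.7 keV
λ = 3.1653 pm

Calculate the Compton shift:
Δλ = λ_C(1 - cos(129°)) = 2.4263 × 1.6293
Δλ = 3.9532 pm

Final wavelength:
λ' = 3.1653 + 3.9532 = 7.1185 pm

Final energy:
E' = hc/λ' = 1239.842 / 7.1185 = 174.1713 keV

(Intermediate values are shown rounded; full precision is carried through to the final answer.)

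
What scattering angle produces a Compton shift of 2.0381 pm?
80.79°

From the Compton formula Δλ = λ_C(1 - cos θ), we can solve for θ:

cos θ = 1 - Δλ/λ_C

Given:
- Δλ = 2.0381 pm
- λ_C = h/(m_e·c) ≈ 2.42631024 pm

cos θ = 1 - 2.0381/2.42631024
cos θ = 1 - 0.840000
cos θ = 0.160000

θ = arccos(0.160000)
θ = 80.79°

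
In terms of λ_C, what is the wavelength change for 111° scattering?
1.3584 λ_C

The Compton shift formula is:
Δλ = λ_C(1 - cos θ)

Dividing both sides by λ_C:
Δλ/λ_C = 1 - cos θ

For θ = 111°:
Δλ/λ_C = 1 - cos(111°)
Δλ/λ_C = 1 - -0.3584
Δλ/λ_C = 1.3584

This means the shift is 1.3584 × λ_C = 3.2958 pm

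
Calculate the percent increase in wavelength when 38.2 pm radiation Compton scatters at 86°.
5.9085%

Calculate the Compton shift:
Δλ = λ_C(1 - cos(86°))
Δλ = 2.4263 × (1 - cos(86°))
Δλ = 2.4263 × 0.9302
Δλ = 2.2571 pm

Percentage change:
(Δλ/λ₀) × 100 = (2.2571/38.2) × 100
= 5.9085%

(Intermediate values are shown rounded; full precision is carried through to the final answer.)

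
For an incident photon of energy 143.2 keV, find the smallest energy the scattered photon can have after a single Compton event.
91.7672 keV (at θ = 180°)

The scattered photon has minimum energy when its wavelength is maximum, i.e., when the Compton shift Δλ = λ_C(1 − cos θ) is maximum. This occurs at θ = 180° (backscattering), giving Δλ_max = 2λ_C = 4.8526 pm.

Initial wavelength: λ₀ = hc/E₀ = 8.6581 pm
Maximum final wavelength: λ'_max = λ₀ + 2λ_C = 8.6581 + 4.8526 = 13.5107 pm
Minimum final energy: E'_min = hc/λ'_max = 91.7672 keV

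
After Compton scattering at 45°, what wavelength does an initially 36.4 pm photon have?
37.1106 pm

Using the Compton formula: λ' = λ + λ_C(1 − cos θ)

For θ = 45°, cos θ = √2/2 (exact) ≈ 0.7071, so:
1 − cos 45° = 1 − (√2/2) ≈ 0.2929

Δλ = λ_C × 0.2929 = 2.4263 × 0.2929 = 0.7106 pm

λ' = 36.4 + 0.7106 = 37.1106 pm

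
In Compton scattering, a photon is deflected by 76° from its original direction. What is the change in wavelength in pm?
1.8393 pm

Using the Compton scattering formula:
Δλ = λ_C(1 - cos θ)

where λ_C = h/(m_e·c) ≈ 2.4263 pm is the Compton wavelength of an electron.

For θ = 76°:
cos(76°) = 0.2419
1 - cos(76°) = 0.7581

Δλ = 2.4263 × 0.7581
Δλ = 1.8393 pm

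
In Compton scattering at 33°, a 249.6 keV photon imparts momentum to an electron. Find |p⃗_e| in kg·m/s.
7.3600e-23 kg·m/s

The electron is initially at rest, so by conservation of momentum:
p⃗_e = p⃗₀ − p⃗'  (incident photon momentum minus scattered photon momentum)

Photon momentum magnitudes (p = h/λ = E/c):
λ₀ = hc/E₀ = 4.9673 pm → p₀ = h/λ₀ = 1.3339e-22 kg·m/s
Δλ = λ_C(1 − cos 33°) = 0.3914 pm
λ' = 5.3588 pm → p' = h/λ' = 1.2365e-22 kg·m/s

The scattered photon makes angle θ = 33° with the incident direction, so by the law of cosines:
|p⃗_e|² = p₀² + p'² − 2p₀p'cos θ
|p⃗_e|² = (1.3339e-22)² + (1.2365e-22)² − 2·1.3339e-22·1.2365e-22·cos(33°)
|p⃗_e| = 7.3600e-23 kg·m/s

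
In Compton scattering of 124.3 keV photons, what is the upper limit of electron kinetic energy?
40.6807 keV

Maximum energy transfer occurs at θ = 180° (backscattering).

Initial photon: E₀ = 124.3 keV → λ₀ = 9.9746 pm

Maximum Compton shift (at 180°):
Δλ_max = 2λ_C = 2 × 2.4263 = 4.8526 pm

Final wavelength:
λ' = 9.9746 + 4.8526 = 14.8272 pm

Minimum photon energy (maximum energy to electron):
E'_min = hc/λ' = 83.6193 keV

Maximum electron kinetic energy:
K_max = E₀ - E'_min = 124.3000 - 83.6193 = 40.6807 keV

(Intermediate values are shown rounded; full precision is carried through to the final answer.)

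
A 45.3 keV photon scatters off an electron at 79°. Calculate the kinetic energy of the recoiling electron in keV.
3.0321 keV

By energy conservation: K_e = E_initial - E_final

First find the scattered photon energy:
Initial wavelength: λ = hc/E = 27.3696 pm
Compton shift: Δλ = λ_C(1 - cos(79°)) = 1.9633 pm
Final wavelength: λ' = 27.3696 + 1.9633 = 29.3329 pm
Final photon energy: E' = hc/λ' = 42.2679 keV

Electron kinetic energy:
K_e = E - E' = 45.3000 - 42.2679 = 3.0321 keV

(Intermediate values are shown rounded; full precision is carried through to the final answer.)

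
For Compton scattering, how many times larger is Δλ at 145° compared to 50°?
145° produces the larger shift by a factor of 5.093

Calculate both shifts using Δλ = λ_C(1 - cos θ):

For θ₁ = 50°:
Δλ₁ = 2.4263 × (1 - cos(50°))
Δλ₁ = 2.4263 × 0.3572
Δλ₁ = 0.8667 pm

For θ₂ = 145°:
Δλ₂ = 2.4263 × (1 - cos(145°))
Δλ₂ = 2.4263 × 1.8192
Δλ₂ = 4.4138 pm

The 145° angle produces the larger shift.
Ratio: 4.4138/0.8667 = 5.093

(Intermediate values are shown rounded; full precision is carried through to the final answer.)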